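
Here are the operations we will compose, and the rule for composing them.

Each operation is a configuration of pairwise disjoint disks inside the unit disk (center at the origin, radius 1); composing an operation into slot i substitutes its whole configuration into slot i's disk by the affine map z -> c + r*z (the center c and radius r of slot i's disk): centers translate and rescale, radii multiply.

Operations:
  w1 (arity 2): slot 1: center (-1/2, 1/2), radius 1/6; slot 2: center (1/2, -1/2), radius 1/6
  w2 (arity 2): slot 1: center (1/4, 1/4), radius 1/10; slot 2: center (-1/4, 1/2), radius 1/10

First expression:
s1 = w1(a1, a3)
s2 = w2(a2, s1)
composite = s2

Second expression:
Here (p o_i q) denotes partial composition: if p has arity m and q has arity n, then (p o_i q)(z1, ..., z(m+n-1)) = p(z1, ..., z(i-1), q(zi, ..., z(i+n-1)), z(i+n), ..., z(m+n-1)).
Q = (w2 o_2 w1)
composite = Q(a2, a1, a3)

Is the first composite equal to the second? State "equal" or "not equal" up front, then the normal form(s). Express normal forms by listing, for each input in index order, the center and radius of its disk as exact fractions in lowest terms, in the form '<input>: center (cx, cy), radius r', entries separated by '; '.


In normal form, the first expression is a1: center (-3/10, 11/20), radius 1/60; a2: center (1/4, 1/4), radius 1/10; a3: center (-1/5, 9/20), radius 1/60
In normal form, the second expression is a1: center (-3/10, 11/20), radius 1/60; a2: center (1/4, 1/4), radius 1/10; a3: center (-1/5, 9/20), radius 1/60
One common form — equal.

equal; the common form is a1: center (-3/10, 11/20), radius 1/60; a2: center (1/4, 1/4), radius 1/10; a3: center (-1/5, 9/20), radius 1/60


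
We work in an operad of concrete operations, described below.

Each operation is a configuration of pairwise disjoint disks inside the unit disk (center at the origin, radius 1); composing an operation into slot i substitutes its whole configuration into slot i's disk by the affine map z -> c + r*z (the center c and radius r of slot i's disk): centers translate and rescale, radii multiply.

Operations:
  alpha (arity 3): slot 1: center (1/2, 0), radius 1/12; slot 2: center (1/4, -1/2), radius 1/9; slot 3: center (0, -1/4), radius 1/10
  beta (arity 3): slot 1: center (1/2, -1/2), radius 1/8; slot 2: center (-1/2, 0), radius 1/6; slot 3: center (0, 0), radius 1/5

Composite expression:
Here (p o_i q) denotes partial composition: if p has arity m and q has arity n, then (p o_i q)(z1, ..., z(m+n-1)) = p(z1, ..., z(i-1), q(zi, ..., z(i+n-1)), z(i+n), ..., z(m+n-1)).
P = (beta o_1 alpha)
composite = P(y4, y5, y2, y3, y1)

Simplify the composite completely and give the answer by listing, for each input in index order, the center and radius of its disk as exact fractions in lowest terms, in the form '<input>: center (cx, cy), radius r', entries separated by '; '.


y1: center (0, 0), radius 1/5; y2: center (1/2, -17/32), radius 1/80; y3: center (-1/2, 0), radius 1/6; y4: center (9/16, -1/2), radius 1/96; y5: center (17/32, -9/16), radius 1/72

Nesting under beta composes maps z -> c + r*z down each y-path.
y4: after 2 affine steps, its disk has center (9/16, -1/2), radius 1/96
y5: after 2 affine steps, its disk has center (17/32, -9/16), radius 1/72
y2: after 2 affine steps, its disk has center (1/2, -17/32), radius 1/80
y3: after 1 affine step, its disk has center (-1/2, 0), radius 1/6
y1: after 1 affine step, its disk has center (0, 0), radius 1/5


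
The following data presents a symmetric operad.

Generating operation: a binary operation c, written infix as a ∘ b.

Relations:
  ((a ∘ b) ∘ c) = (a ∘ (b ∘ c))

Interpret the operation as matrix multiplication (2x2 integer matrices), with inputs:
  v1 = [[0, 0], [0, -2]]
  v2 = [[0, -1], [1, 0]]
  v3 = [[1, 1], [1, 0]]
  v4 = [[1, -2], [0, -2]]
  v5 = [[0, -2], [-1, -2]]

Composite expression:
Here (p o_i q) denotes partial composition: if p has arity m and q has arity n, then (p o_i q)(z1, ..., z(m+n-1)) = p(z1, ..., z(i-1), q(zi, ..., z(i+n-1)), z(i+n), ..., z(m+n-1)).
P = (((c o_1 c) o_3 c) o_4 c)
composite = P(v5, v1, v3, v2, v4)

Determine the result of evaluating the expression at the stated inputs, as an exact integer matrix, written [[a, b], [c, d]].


[[0, 8], [0, 8]]

(v5 ∘ v1) = [[0, 4], [0, 4]]
(v2 ∘ v4) = [[0, 2], [1, -2]]
(v3 ∘ (v2 ∘ v4)) = [[1, 0], [0, 2]]
((v5 ∘ v1) ∘ (v3 ∘ (v2 ∘ v4))) = [[0, 8], [0, 8]]


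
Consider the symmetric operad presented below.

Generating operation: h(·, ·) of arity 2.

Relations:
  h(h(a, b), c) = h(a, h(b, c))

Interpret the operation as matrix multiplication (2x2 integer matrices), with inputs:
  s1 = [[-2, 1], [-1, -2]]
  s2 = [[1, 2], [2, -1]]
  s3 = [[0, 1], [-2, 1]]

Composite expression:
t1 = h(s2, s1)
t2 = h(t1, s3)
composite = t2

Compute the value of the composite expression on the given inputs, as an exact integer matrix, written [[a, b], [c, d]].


[[6, -7], [-8, 1]]


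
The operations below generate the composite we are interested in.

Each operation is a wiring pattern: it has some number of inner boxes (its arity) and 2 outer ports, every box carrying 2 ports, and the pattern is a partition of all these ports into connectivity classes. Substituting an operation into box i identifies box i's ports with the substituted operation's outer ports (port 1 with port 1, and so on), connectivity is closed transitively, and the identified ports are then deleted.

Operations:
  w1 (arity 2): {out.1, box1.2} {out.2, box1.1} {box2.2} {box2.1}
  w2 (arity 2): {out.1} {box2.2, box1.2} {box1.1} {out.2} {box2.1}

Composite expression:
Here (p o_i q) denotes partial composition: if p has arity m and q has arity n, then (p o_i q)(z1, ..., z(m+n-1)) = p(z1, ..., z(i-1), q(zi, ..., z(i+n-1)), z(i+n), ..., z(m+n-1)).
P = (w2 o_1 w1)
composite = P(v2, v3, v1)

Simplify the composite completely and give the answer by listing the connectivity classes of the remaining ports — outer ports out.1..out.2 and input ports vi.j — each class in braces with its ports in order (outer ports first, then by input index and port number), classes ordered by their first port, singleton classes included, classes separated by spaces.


{out.1} {out.2} {v1.1} {v1.2, v2.1} {v2.2} {v3.1} {v3.2}

After gluing at w2, chains via deleted ports link the v-ports.
after w1, the pattern on (v2, v3) reads {out.1, v2.2} {out.2, v2.1} {v3.1} {v3.2} (out.j = its outer ports)
after w2, the pattern on (v2, v3, v1) reads {out.1} {out.2} {v1.1} {v1.2, v2.1} {v2.2} {v3.1} {v3.2} (out.j = its outer ports)


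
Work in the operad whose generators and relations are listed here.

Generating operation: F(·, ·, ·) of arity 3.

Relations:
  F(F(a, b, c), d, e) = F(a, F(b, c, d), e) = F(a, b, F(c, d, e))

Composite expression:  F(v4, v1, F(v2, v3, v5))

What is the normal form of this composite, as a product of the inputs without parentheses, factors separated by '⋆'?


Associativity of F dissolves the nesting; only the v-input order survives.
F(v2, v3, v5) collapses to v2 ⋆ v3 ⋆ v5
F(v4, v1, F(v2, v3, v5)) collapses to v4 ⋆ v1 ⋆ v2 ⋆ v3 ⋆ v5

v4 ⋆ v1 ⋆ v2 ⋆ v3 ⋆ v5


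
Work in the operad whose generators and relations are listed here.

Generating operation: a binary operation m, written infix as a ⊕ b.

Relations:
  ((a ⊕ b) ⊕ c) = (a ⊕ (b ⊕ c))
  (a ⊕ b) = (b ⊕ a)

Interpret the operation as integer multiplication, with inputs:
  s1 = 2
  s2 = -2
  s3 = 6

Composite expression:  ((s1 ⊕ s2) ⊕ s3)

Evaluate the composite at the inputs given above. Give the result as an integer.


-24


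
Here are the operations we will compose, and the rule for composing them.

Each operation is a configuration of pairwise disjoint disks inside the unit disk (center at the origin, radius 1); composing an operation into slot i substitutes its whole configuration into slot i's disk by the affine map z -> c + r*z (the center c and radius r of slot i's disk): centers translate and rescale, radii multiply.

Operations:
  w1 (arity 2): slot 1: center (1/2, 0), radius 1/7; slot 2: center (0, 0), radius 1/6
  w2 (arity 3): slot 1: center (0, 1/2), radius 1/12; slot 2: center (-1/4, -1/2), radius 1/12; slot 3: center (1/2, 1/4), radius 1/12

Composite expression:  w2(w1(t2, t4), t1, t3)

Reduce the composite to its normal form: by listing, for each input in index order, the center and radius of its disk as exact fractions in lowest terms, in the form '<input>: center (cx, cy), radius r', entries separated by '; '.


t1: center (-1/4, -1/2), radius 1/12; t2: center (1/24, 1/2), radius 1/84; t3: center (1/2, 1/4), radius 1/12; t4: center (0, 1/2), radius 1/72

Nesting under w2 composes maps z -> c + r*z down each t-path.
for t2, the 2-step affine chain lands on center (1/24, 1/2), radius 1/84
for t4, the 2-step affine chain lands on center (0, 1/2), radius 1/72
for t1, the 1-step affine chain lands on center (-1/4, -1/2), radius 1/12
for t3, the 1-step affine chain lands on center (1/2, 1/4), radius 1/12


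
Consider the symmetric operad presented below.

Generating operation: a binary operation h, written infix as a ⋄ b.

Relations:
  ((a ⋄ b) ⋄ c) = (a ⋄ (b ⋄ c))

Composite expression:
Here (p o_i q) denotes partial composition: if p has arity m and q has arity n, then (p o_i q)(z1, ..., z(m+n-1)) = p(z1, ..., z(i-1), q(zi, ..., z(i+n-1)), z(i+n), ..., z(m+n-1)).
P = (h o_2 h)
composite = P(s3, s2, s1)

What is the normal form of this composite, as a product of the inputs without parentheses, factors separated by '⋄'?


Every regrouping of h is equal, so read the s-inputs in written order.
(s2 ⋄ s1) collapses to s2 ⋄ s1
(s3 ⋄ (s2 ⋄ s1)) collapses to s3 ⋄ s2 ⋄ s1

s3 ⋄ s2 ⋄ s1


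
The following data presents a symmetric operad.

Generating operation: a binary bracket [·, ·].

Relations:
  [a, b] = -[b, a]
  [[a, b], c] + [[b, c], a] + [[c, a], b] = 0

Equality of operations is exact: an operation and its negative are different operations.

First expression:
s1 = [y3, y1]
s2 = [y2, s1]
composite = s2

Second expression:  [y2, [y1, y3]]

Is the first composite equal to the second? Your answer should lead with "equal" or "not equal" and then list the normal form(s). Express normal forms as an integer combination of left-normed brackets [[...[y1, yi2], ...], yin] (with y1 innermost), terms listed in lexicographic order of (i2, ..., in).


not equal: they reduce to [[y1, y3], y2] and -[[y1, y3], y2]

In normal form, the first expression is [[y1, y3], y2]
In normal form, the second expression is -[[y1, y3], y2]
Different reductions; not equal.


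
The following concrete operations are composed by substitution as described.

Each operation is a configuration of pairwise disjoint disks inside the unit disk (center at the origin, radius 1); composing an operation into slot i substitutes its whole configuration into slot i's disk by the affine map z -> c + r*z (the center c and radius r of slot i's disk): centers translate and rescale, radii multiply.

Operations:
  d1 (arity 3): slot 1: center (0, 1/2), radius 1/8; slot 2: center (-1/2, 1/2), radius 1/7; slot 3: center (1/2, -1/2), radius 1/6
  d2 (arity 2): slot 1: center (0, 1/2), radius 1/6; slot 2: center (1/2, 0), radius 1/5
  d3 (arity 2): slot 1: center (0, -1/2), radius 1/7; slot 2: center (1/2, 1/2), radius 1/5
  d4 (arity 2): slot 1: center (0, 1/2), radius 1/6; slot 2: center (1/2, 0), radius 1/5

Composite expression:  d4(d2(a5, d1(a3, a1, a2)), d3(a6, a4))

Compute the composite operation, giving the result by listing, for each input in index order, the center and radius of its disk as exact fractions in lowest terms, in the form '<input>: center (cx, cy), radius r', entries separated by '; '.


a1: center (1/15, 31/60), radius 1/210; a2: center (1/10, 29/60), radius 1/180; a3: center (1/12, 31/60), radius 1/240; a4: center (3/5, 1/10), radius 1/25; a5: center (0, 7/12), radius 1/36; a6: center (1/2, -1/10), radius 1/35

Follow each a-input down from d4: c' goes to c + r*c', radius to r*r'.
input a5: composing its 2 substitution steps yields center (0, 7/12), radius 1/36
input a3: composing its 3 substitution steps yields center (1/12, 31/60), radius 1/240
input a1: composing its 3 substitution steps yields center (1/15, 31/60), radius 1/210
input a2: composing its 3 substitution steps yields center (1/10, 29/60), radius 1/180
input a6: composing its 2 substitution steps yields center (1/2, -1/10), radius 1/35
input a4: composing its 2 substitution steps yields center (3/5, 1/10), radius 1/25


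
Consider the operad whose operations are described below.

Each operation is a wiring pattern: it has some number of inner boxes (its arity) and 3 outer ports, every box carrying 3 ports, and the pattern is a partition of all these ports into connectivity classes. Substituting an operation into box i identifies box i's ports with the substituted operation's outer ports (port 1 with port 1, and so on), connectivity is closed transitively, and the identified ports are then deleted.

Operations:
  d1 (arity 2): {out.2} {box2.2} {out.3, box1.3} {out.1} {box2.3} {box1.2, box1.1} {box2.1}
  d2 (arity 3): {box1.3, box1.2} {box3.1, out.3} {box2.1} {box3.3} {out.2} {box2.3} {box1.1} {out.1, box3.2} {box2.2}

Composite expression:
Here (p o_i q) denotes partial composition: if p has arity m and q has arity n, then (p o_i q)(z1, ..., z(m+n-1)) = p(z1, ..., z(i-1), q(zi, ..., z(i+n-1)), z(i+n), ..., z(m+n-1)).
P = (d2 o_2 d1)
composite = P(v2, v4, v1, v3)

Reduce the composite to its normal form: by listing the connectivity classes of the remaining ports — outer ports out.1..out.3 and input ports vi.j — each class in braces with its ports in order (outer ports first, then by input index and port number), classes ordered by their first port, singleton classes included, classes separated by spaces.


{out.1, v3.2} {out.2} {out.3, v3.1} {v1.1} {v1.2} {v1.3} {v2.1} {v2.2, v2.3} {v3.3} {v4.1, v4.2} {v4.3}


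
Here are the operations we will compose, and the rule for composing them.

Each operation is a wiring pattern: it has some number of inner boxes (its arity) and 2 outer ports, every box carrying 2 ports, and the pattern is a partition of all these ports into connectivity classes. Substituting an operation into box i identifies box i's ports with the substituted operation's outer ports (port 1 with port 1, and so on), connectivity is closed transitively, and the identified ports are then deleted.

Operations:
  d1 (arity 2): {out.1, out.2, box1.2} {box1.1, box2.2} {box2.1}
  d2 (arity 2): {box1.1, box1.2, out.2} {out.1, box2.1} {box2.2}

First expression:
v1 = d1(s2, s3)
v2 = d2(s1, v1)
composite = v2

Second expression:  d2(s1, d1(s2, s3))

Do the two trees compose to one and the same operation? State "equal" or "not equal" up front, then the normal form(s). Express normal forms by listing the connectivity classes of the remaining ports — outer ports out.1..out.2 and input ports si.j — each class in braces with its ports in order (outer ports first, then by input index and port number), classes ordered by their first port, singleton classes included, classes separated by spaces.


equal; the common form is {out.1, s2.2} {out.2, s1.1, s1.2} {s2.1, s3.2} {s3.1}

Reducing the first expression gives {out.1, s2.2} {out.2, s1.1, s1.2} {s2.1, s3.2} {s3.1}
Reducing the second expression gives {out.1, s2.2} {out.2, s1.1, s1.2} {s2.1, s3.2} {s3.1}
The normal forms match — equal.


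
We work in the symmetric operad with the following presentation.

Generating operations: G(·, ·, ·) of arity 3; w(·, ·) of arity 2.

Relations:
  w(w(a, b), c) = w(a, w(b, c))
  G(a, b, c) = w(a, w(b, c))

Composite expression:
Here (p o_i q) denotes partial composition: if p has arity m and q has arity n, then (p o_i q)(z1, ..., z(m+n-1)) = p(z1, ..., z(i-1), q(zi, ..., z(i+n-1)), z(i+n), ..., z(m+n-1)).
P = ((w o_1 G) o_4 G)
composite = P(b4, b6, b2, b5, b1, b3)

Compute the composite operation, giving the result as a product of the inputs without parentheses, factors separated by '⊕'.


The w-tree's shape is irrelevant; the b-reading-order decides.
G(b4, b6, b2) unparenthesizes to b4 ⊕ b6 ⊕ b2
G(b5, b1, b3) unparenthesizes to b5 ⊕ b1 ⊕ b3
w(G(b4, b6, b2), G(b5, b1, b3)) unparenthesizes to b4 ⊕ b6 ⊕ b2 ⊕ b5 ⊕ b1 ⊕ b3

b4 ⊕ b6 ⊕ b2 ⊕ b5 ⊕ b1 ⊕ b3


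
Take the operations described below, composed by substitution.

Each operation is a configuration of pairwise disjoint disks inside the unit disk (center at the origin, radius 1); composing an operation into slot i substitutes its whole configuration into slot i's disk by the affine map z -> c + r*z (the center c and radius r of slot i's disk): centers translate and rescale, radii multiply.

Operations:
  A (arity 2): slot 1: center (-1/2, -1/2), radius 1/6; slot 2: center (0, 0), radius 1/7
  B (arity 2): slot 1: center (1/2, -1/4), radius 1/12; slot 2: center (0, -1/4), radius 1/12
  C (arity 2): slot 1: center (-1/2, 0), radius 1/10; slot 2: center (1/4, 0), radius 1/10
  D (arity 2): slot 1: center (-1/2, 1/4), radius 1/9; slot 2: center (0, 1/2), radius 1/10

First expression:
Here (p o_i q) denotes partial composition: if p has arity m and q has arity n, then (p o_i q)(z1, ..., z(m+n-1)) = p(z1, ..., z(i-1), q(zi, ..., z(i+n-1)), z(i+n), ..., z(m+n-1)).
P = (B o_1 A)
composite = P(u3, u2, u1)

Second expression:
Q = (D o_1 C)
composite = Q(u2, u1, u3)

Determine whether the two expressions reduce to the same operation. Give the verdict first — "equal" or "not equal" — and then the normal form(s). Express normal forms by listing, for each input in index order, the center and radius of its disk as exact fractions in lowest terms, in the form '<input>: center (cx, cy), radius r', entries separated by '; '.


not equal; first: u1: center (0, -1/4), radius 1/12; u2: center (1/2, -1/4), radius 1/84; u3: center (11/24, -7/24), radius 1/72; second: u1: center (-17/36, 1/4), radius 1/90; u2: center (-5/9, 1/4), radius 1/90; u3: center (0, 1/2), radius 1/10

The first expression, normalized: u1: center (0, -1/4), radius 1/12; u2: center (1/2, -1/4), radius 1/84; u3: center (11/24, -7/24), radius 1/72
The second expression, normalized: u1: center (-17/36, 1/4), radius 1/90; u2: center (-5/9, 1/4), radius 1/90; u3: center (0, 1/2), radius 1/10
They disagree, so not equal.


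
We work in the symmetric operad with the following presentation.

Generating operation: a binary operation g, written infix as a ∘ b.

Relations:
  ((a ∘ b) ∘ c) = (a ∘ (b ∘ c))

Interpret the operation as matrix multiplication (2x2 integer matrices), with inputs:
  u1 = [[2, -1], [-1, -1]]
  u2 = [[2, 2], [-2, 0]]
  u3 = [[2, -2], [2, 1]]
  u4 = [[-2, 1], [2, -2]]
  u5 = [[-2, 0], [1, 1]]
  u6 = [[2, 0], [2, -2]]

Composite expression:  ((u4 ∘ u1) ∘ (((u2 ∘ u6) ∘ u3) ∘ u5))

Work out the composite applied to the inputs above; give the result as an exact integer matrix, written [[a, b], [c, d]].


[[204, 108], [-216, -120]]

(u4 ∘ u1) = [[-5, 1], [6, 0]]
(u2 ∘ u6) = [[8, -4], [-4, 0]]
((u2 ∘ u6) ∘ u3) = [[8, -20], [-8, 8]]
(((u2 ∘ u6) ∘ u3) ∘ u5) = [[-36, -20], [24, 8]]
((u4 ∘ u1) ∘ (((u2 ∘ u6) ∘ u3) ∘ u5)) = [[204, 108], [-216, -120]]


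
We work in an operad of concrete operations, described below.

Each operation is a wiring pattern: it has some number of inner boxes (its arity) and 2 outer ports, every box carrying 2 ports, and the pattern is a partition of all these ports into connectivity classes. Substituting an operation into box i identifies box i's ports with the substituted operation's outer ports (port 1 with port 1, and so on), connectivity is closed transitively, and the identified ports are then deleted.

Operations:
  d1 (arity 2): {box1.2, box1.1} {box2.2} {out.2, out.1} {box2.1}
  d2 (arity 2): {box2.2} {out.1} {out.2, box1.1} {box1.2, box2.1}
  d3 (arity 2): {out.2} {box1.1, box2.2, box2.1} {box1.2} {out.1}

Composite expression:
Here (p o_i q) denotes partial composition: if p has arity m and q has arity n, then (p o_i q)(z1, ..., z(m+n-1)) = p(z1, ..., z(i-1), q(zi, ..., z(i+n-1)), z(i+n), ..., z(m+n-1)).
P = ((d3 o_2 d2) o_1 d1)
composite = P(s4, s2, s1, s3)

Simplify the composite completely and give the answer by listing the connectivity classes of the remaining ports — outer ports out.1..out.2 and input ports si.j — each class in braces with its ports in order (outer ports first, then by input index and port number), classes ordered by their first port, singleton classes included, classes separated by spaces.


{out.1} {out.2} {s1.1} {s1.2, s3.1} {s2.1} {s2.2} {s3.2} {s4.1, s4.2}

Connectivity passes through glued d3-boundaries; trace each wire chain.
the subtree at d1 composes to {out.1, out.2} {s2.1} {s2.2} {s4.1, s4.2} on (s4, s2); out.j = own outer ports
the subtree at d2 composes to {out.1} {out.2, s1.1} {s1.2, s3.1} {s3.2} on (s1, s3); out.j = own outer ports
the subtree at d3 composes to {out.1} {out.2} {s1.1} {s1.2, s3.1} {s2.1} {s2.2} {s3.2} {s4.1, s4.2} on (s4, s2, s1, s3); out.j = own outer ports


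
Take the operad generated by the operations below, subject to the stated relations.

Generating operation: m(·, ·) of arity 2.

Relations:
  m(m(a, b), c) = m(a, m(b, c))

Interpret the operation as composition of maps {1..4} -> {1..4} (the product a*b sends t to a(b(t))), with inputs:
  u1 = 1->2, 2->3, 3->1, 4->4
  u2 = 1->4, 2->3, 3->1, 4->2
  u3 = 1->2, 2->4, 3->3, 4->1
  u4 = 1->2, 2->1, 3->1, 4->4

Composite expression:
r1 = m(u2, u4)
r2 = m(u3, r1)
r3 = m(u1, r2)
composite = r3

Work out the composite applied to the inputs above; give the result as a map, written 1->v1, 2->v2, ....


1->1, 2->2, 3->2, 4->4

m(u2, u4) = 1->3, 2->4, 3->4, 4->2
m(u3, m(u2, u4)) = 1->3, 2->1, 3->1, 4->4
m(u1, m(u3, m(u2, u4))) = 1->1, 2->2, 3->2, 4->4


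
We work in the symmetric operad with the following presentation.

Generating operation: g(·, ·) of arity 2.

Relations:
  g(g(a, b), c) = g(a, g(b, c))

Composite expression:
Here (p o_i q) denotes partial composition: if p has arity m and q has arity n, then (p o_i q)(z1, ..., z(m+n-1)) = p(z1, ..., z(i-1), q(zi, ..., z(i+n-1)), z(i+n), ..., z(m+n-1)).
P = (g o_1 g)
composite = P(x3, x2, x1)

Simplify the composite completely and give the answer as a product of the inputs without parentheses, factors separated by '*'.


x3 * x2 * x1

The g-tree's shape is irrelevant; the x-reading-order decides.
g(x3, x2) collapses to x3 * x2
g(g(x3, x2), x1) collapses to x3 * x2 * x1


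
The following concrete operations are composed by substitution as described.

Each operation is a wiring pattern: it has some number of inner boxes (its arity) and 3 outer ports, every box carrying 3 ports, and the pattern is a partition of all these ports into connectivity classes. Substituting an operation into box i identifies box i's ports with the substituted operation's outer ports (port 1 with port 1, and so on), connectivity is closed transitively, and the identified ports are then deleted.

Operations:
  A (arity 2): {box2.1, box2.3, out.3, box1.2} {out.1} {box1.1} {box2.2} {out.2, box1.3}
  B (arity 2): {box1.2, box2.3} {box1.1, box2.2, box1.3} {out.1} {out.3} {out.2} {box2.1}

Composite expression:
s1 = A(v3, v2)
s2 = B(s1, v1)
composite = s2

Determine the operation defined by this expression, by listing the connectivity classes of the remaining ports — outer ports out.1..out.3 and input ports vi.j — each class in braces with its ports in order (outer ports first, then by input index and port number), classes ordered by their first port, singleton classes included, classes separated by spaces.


{out.1} {out.2} {out.3} {v1.1} {v1.2, v2.1, v2.3, v3.2} {v1.3, v3.3} {v2.2} {v3.1}

Substituting into B glues patterns; closure does the rest.
A over (v3, v2) gives {out.1} {out.2, v3.3} {out.3, v2.1, v2.3, v3.2} {v2.2} {v3.1}, out.j being that stage's outer ports
B over (v3, v2, v1) gives {out.1} {out.2} {out.3} {v1.1} {v1.2, v2.1, v2.3, v3.2} {v1.3, v3.3} {v2.2} {v3.1}, out.j being that stage's outer ports


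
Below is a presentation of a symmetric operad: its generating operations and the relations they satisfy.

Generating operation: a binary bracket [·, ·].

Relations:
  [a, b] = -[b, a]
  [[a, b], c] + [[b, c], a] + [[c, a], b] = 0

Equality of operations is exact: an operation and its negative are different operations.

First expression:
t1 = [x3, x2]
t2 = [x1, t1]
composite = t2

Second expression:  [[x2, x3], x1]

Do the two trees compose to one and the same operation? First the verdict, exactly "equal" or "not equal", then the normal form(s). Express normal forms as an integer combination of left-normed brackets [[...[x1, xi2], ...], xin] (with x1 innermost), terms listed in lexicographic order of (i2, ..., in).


Reducing the first expression gives -[[x1, x2], x3] + [[x1, x3], x2]
Reducing the second expression gives -[[x1, x2], x3] + [[x1, x3], x2]
The forms coincide; equal.

equal: each reduces to -[[x1, x2], x3] + [[x1, x3], x2]


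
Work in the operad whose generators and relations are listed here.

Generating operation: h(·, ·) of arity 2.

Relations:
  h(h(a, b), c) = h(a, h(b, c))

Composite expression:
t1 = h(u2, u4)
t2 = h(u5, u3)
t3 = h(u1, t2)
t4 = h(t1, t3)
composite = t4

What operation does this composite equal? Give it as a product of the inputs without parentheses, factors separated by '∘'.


u2 ∘ u4 ∘ u1 ∘ u5 ∘ u3

The h-tree's shape is irrelevant; the u-reading-order decides.
h(u2, u4) flattens to u2 ∘ u4
h(u5, u3) flattens to u5 ∘ u3
h(u1, h(u5, u3)) flattens to u1 ∘ u5 ∘ u3
h(h(u2, u4), h(u1, h(u5, u3))) flattens to u2 ∘ u4 ∘ u1 ∘ u5 ∘ u3


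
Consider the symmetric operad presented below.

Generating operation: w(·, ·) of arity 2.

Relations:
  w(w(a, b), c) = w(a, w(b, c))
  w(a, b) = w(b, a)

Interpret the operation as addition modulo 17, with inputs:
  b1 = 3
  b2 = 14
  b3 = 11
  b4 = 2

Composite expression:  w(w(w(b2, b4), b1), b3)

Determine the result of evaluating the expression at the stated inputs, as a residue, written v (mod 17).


13 (mod 17)

w(b2, b4) = 16
w(w(b2, b4), b1) = 2
w(w(w(b2, b4), b1), b3) = 13


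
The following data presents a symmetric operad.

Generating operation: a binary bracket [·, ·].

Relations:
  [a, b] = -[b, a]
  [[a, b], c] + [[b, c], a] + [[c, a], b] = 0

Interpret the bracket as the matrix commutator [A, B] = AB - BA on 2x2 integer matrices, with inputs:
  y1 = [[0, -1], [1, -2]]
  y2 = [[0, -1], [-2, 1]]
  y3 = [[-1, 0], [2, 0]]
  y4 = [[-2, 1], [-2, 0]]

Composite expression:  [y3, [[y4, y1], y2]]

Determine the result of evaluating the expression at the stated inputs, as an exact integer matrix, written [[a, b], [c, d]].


[[-4, -2], [-10, 4]]


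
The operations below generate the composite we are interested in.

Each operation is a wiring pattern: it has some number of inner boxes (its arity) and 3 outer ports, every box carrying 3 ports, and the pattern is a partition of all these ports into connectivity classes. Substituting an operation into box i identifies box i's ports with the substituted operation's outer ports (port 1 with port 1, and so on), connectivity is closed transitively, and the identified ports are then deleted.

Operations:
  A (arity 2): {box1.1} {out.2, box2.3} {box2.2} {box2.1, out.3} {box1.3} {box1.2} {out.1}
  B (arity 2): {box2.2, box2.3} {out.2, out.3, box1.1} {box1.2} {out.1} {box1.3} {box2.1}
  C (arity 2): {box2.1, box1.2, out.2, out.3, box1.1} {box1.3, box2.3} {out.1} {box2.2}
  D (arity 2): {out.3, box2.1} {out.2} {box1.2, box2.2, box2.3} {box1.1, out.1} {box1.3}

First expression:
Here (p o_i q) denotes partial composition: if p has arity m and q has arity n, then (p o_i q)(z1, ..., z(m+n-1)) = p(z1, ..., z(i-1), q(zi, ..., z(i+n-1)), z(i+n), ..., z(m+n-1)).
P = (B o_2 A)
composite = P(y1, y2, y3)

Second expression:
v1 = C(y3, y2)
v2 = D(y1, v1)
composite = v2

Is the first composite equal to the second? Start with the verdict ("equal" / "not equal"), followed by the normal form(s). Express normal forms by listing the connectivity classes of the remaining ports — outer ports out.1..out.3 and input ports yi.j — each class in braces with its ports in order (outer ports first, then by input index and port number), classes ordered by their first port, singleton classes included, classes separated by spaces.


Reducing the first expression gives {out.1} {out.2, out.3, y1.1} {y1.2} {y1.3} {y2.1} {y2.2} {y2.3} {y3.1, y3.3} {y3.2}
Reducing the second expression gives {out.1, y1.1} {out.2} {out.3} {y1.2, y2.1, y3.1, y3.2} {y1.3} {y2.2} {y2.3, y3.3}
Different reductions; not equal.

not equal; the first gives {out.1} {out.2, out.3, y1.1} {y1.2} {y1.3} {y2.1} {y2.2} {y2.3} {y3.1, y3.3} {y3.2} and the second {out.1, y1.1} {out.2} {out.3} {y1.2, y2.1, y3.1, y3.2} {y1.3} {y2.2} {y2.3, y3.3}


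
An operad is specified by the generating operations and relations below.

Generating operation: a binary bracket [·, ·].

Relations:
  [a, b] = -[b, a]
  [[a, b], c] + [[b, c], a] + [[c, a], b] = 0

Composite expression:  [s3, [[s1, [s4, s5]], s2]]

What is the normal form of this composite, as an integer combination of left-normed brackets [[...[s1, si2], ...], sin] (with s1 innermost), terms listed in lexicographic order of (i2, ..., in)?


-[[[[s1, s4], s5], s2], s3] + [[[[s1, s5], s4], s2], s3]

In the tensor algebra, words opening s1 carry the s1-anchored form.
Composite bracket: [s3, [[s1, [s4, s5]], s2]]
Each bracket splits as ab - ba, giving 16 signed words (2^4 = 16).
Keep just the words that open with s1:
  sign of s1s4s5s2s3 is -1, so it contributes -[[[[s1, s4], s5], s2], s3]
  sign of s1s5s4s2s3 is +1, so it contributes +[[[[s1, s5], s4], s2], s3]


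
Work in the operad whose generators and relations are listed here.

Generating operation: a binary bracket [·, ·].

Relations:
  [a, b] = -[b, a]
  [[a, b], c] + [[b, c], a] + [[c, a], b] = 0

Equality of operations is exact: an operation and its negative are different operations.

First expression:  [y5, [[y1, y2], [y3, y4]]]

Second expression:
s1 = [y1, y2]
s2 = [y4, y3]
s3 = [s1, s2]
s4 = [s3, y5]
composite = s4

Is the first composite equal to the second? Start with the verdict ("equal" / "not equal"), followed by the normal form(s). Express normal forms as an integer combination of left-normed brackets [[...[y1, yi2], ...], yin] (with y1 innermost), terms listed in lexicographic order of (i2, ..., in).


equal — both sides give -[[[[y1, y2], y3], y4], y5] + [[[[y1, y2], y4], y3], y5]

Normal form of the first expression: -[[[[y1, y2], y3], y4], y5] + [[[[y1, y2], y4], y3], y5]
Normal form of the second expression: -[[[[y1, y2], y3], y4], y5] + [[[[y1, y2], y4], y3], y5]
Identical normal forms: equal.


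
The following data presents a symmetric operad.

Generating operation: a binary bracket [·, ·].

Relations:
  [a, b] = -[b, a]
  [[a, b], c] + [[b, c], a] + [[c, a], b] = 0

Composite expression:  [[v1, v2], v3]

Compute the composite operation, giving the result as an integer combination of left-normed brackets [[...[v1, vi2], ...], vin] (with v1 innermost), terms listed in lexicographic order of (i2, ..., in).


[[v1, v2], v3]

Antisymmetry and Jacobi reduce to v1-anchored left-normed brackets.
Composite bracket: [[v1, v2], v3]
Full expansion: 4 signed words from ab - ba (2^2 = 4).
Words beginning with v1 determine it all:
  v1v2v3 appears with sign +1, giving the term +[[v1, v2], v3]


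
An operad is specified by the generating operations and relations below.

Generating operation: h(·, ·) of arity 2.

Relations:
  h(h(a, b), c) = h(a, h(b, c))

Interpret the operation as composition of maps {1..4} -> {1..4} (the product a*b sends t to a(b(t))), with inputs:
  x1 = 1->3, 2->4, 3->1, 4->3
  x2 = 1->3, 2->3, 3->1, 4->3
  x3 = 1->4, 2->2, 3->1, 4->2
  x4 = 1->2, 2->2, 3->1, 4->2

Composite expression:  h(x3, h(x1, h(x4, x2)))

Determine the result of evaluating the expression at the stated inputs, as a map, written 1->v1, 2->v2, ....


1->1, 2->1, 3->2, 4->1


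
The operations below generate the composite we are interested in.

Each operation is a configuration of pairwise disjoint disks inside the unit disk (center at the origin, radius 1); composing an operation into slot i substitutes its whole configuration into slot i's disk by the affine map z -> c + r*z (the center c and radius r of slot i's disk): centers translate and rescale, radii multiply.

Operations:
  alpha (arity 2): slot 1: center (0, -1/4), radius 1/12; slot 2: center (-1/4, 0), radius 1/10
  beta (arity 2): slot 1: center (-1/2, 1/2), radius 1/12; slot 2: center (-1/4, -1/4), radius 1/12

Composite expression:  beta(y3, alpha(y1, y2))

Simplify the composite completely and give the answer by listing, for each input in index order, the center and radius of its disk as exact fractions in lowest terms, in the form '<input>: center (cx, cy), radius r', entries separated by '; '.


y1: center (-1/4, -13/48), radius 1/144; y2: center (-13/48, -1/4), radius 1/120; y3: center (-1/2, 1/2), radius 1/12

Each y-disk chains the slot maps above it in beta; radii multiply.
input y3: applying the 1 nested substitution gives center (-1/2, 1/2), radius 1/12
input y1: applying the 2 nested substitutions gives center (-1/4, -13/48), radius 1/144
input y2: applying the 2 nested substitutions gives center (-13/48, -1/4), radius 1/120


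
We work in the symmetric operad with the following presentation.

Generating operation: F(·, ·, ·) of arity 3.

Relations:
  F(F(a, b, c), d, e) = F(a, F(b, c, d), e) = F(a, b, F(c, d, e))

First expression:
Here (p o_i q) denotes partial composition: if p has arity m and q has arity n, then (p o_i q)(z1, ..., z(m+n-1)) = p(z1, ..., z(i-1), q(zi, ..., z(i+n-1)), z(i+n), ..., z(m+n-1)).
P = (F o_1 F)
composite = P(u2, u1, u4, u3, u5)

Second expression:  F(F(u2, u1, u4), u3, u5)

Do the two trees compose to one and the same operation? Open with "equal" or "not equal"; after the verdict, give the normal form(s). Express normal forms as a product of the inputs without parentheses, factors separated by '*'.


Reducing the first expression gives u2 * u1 * u4 * u3 * u5
Reducing the second expression gives u2 * u1 * u4 * u3 * u5
Identical normal forms: equal.

equal; the common form is u2 * u1 * u4 * u3 * u5


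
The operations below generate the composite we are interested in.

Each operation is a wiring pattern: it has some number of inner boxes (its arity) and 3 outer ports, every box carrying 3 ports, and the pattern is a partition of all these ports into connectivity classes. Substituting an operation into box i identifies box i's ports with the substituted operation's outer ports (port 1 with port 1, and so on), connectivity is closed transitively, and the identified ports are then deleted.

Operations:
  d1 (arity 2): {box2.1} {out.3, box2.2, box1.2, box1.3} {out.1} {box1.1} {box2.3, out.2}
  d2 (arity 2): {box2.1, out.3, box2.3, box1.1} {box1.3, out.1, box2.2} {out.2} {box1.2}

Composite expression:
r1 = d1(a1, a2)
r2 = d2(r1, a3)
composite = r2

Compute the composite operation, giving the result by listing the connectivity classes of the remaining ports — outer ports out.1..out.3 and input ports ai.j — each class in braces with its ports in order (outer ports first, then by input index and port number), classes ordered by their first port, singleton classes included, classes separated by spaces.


Substituting into d2 glues patterns; closure does the rest.
composing d1 on (a1, a2), with out.j its own outer ports: {out.1} {out.2, a2.3} {out.3, a1.2, a1.3, a2.2} {a1.1} {a2.1}
composing d2 on (a1, a2, a3), with out.j its own outer ports: {out.1, a1.2, a1.3, a2.2, a3.2} {out.2} {out.3, a3.1, a3.3} {a1.1} {a2.1} {a2.3}

{out.1, a1.2, a1.3, a2.2, a3.2} {out.2} {out.3, a3.1, a3.3} {a1.1} {a2.1} {a2.3}


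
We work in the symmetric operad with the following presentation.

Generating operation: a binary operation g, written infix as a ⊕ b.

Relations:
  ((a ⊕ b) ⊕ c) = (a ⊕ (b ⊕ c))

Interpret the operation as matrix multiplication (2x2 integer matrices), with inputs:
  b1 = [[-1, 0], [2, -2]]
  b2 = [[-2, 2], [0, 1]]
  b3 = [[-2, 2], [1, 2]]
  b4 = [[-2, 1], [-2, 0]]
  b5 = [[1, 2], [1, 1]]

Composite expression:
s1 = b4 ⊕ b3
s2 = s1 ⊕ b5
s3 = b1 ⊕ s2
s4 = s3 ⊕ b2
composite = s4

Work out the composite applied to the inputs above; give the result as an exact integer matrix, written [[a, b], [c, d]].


[[6, -14], [-12, 20]]

(b4 ⊕ b3) = [[5, -2], [4, -4]]
((b4 ⊕ b3) ⊕ b5) = [[3, 8], [0, 4]]
(b1 ⊕ ((b4 ⊕ b3) ⊕ b5)) = [[-3, -8], [6, 8]]
((b1 ⊕ ((b4 ⊕ b3) ⊕ b5)) ⊕ b2) = [[6, -14], [-12, 20]]


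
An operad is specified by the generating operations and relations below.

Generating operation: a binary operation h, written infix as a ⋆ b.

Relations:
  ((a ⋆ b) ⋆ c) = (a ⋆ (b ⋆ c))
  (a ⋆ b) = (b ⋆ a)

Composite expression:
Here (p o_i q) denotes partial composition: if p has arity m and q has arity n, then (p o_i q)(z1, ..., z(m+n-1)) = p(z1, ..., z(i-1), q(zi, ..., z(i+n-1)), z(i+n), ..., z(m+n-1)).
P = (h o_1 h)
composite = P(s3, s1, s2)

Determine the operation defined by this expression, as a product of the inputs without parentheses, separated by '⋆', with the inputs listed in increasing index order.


Key point: h commutes, so take the s-inputs in any fixed order.
(s3 ⋆ s1) collapses to s3 ⋆ s1
((s3 ⋆ s1) ⋆ s2) collapses to s3 ⋆ s1 ⋆ s2
reordering the factors by index: s1 ⋆ s2 ⋆ s3

s1 ⋆ s2 ⋆ s3


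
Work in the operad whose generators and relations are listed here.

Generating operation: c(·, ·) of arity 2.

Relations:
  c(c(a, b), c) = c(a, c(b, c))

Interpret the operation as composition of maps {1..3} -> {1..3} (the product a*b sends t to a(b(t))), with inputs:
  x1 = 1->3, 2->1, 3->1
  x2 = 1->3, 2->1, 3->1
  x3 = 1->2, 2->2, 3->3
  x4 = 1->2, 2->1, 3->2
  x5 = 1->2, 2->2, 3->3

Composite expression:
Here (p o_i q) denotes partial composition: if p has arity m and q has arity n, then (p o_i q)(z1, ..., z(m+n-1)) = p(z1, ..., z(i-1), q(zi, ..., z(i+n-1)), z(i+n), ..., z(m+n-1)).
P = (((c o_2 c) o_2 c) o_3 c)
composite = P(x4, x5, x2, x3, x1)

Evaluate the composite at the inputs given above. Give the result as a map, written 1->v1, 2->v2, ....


1->1, 2->1, 3->1

c(x2, x3) = 1->1, 2->1, 3->1
c(x5, c(x2, x3)) = 1->2, 2->2, 3->2
c(c(x5, c(x2, x3)), x1) = 1->2, 2->2, 3->2
c(x4, c(c(x5, c(x2, x3)), x1)) = 1->1, 2->1, 3->1


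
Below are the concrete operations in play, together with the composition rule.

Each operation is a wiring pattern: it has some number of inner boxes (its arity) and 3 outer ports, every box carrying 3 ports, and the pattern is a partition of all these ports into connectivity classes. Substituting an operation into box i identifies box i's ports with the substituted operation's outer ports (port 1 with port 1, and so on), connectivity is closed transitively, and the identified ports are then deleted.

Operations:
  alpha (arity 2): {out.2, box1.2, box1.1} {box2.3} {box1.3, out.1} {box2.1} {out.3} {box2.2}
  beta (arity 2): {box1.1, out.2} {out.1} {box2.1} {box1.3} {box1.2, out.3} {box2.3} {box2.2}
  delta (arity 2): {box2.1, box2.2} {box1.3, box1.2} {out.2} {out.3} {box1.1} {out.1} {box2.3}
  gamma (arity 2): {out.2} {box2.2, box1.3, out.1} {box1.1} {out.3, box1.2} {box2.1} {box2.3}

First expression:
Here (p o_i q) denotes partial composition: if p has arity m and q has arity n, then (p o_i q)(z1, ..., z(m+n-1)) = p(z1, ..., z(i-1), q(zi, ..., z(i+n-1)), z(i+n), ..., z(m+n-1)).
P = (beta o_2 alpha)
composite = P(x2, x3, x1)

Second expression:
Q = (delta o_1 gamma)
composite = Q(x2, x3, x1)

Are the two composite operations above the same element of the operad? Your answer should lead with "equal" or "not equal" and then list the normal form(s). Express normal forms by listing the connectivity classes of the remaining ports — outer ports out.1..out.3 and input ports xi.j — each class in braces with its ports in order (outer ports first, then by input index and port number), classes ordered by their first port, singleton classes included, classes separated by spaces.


not equal: they reduce to {out.1} {out.2, x2.1} {out.3, x2.2} {x1.1} {x1.2} {x1.3} {x2.3} {x3.1, x3.2} {x3.3} and {out.1} {out.2} {out.3} {x1.1, x1.2} {x1.3} {x2.1} {x2.2} {x2.3, x3.2} {x3.1} {x3.3}

In normal form, the first expression is {out.1} {out.2, x2.1} {out.3, x2.2} {x1.1} {x1.2} {x1.3} {x2.3} {x3.1, x3.2} {x3.3}
In normal form, the second expression is {out.1} {out.2} {out.3} {x1.1, x1.2} {x1.3} {x2.1} {x2.2} {x2.3, x3.2} {x3.1} {x3.3}
The normal forms differ: not equal.
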